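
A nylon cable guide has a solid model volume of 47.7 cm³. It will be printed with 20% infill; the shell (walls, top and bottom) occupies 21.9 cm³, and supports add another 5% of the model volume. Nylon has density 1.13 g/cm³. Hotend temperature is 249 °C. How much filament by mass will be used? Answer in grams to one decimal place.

33.3 g

Volume inside the shell: 47.7 − 21.9 → 25.8 cm³.
Infill deposited = 0.20 × 25.8 = 5.16 cm³.
Support = 0.05 × 47.7 = 2.385 cm³.
Deposited volume = 21.9 + 5.16 + 2.385 = 29.445 cm³.
Mass = 29.445 × 1.13, so 33.27285 g.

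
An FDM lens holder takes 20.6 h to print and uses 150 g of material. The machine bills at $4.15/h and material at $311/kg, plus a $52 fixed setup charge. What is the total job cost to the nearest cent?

$184.14

Time charge = 4.15 × 20.6 = $85.49.
Feedstock cost = 311 × 150/1000, so $46.65.
Adding setup: 85.49 + 46.65 + 52 → $184.14.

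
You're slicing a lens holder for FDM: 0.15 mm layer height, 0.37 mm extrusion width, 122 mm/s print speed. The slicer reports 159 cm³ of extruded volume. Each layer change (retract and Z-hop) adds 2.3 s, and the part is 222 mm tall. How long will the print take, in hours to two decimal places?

7.47 hours

Bead cross-section = 0.15 × 0.37, so 0.0555 mm².
Toolpath length = 159 cm³ / 0.0555 mm² = 159000 / 0.0555 = 2864864.9 mm.
Print-move time: 2864864.9 / 122 → 23482.5 s.
Number of layers: 222 / 0.15 → 1480 (rounded up).
Non-print overhead = 1480 × 2.3 = 3404 s.
Total = 23482.5 + 3404 = 26886.5 s = 7.47 hours.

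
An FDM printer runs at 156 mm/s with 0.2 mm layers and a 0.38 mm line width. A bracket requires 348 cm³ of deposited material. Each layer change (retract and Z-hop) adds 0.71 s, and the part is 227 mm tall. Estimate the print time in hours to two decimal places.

Line area = 0.2 × 0.38 = 0.076 mm².
Total extruded path = 348000/0.076 = 4578947.4 mm.
Print-move time: 4578947.4 / 156 → 29352.2 s.
Number of layers: 227 / 0.2 → 1135 (rounded up).
Non-print overhead = 1135 × 0.71 = 805.85 s.
Altogether 29352.2 + 805.85 = 30158.05 s, i.e. 8.38 hours.

8.38 hours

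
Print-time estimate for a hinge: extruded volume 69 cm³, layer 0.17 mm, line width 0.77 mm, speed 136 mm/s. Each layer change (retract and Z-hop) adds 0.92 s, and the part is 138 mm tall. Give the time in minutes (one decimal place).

Line area = 0.17 × 0.77 = 0.1309 mm².
Toolpath length = 69 cm³ / 0.1309 mm² = 69000 / 0.1309 = 527119.9 mm.
Time extruding = 527119.9 / 136 = 3875.9 s.
Layer count = ceil(138 / 0.17) = 812.
Z-hop total = 812 × 0.92, so 747.04 s.
Total = 3875.9 + 747.04 = 4622.94 s = 77.0 minutes.

77.0 minutes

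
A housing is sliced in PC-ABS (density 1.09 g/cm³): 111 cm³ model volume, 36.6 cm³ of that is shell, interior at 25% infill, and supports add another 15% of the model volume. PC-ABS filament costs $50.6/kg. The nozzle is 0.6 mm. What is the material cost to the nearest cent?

Infill region: 111 − 36.6 → 74.4 cm³.
Infill deposited = 0.25 × 74.4, so 18.6 cm³.
Support = 0.15 × 111, so 16.65 cm³.
Deposited volume: 36.6 + 18.6 + 16.65 → 71.85 cm³.
Mass = 71.85 × 1.09, so 78.3165 g.
At $50.6/kg: 78.3165/1000 × 50.6 = $3.96.

$3.96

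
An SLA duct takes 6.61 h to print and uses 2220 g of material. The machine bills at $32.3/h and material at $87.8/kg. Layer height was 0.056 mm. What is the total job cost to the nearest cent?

Time charge: 32.3 × 6.61 → $213.503.
Feedstock cost = 87.8 × 2220/1000, so $194.916.
Job cost: 213.503 + 194.916 = 408.419 ≈ $408.42.

$408.42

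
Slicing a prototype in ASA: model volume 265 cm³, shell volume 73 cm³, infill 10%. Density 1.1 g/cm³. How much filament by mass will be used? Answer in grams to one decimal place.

Interior volume = 265 − 73 = 192 cm³.
Deposited infill = 0.10 × 192 = 19.2 cm³.
Total printed volume = 73 + 19.2, so 92.2 cm³.
Mass = 92.2 × 1.1, so 101.42 g.

101.4 g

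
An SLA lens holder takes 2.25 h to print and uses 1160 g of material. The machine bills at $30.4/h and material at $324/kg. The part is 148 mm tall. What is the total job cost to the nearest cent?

Machine-time cost = 30.4 × 2.25, so $68.40.
Feedstock cost = 324 × 1160/1000 = $375.84.
Job cost: 68.40 + 375.84 = $444.24.

$444.24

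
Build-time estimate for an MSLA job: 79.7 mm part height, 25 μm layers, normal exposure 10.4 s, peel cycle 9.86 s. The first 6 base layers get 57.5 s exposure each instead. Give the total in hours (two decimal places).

18.02 hours

Layer count = ceil(79.7 / 0.025) = 3188.
Burn-in layers: 6 × (57.5 + 9.86) → 404.16 s.
Normal layers = 3182 × (10.4 + 9.86), so 64467.32 s.
Sum: 404.16 + 64467.32 = 64871.48 s → 18.02 hours.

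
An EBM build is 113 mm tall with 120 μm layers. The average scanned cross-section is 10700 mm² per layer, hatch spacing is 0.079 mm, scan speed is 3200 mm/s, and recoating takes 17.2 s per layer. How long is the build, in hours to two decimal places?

Number of layers: 113 / 0.12 → 942 (rounded up).
Per-layer scan distance = 10700 / 0.079 = 135443 mm.
Per-layer scan time: 135443 / 3200 → 42.3259 s.
Time per layer = 42.3259 + 17.2 = 59.5259 s.
942 layers × 59.5259 s/layer = 56073.3978 s, i.e. 15.58 hours.

15.58 hours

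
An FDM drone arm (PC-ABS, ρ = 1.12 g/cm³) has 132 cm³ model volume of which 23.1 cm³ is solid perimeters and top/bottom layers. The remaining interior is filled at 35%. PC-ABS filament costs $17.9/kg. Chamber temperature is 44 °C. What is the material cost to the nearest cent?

$1.23

Interior volume = 132 − 23.1, so 108.9 cm³.
Infill volume: 0.35 × 108.9 → 38.115 cm³.
Deposited volume = 23.1 + 38.115 = 61.215 cm³.
Mass = 61.215 × 1.12, so 68.5608 g.
Cost = 68.5608 g / 1000 × $17.9/kg = $1.23.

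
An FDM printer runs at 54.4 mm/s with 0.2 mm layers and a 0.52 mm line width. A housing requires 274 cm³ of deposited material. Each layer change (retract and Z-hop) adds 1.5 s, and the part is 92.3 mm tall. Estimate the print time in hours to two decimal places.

Line area = 0.2 × 0.52 = 0.104 mm².
Path length: 274000 mm³ / 0.104 mm² → 2634615.4 mm.
Extrusion time = 2634615.4 / 54.4 = 48430.4 s.
Layer count = ceil(92.3 / 0.2) = 462.
Non-print overhead = 462 × 1.5 = 693 s.
Altogether 48430.4 + 693 = 49123.4 s, i.e. 13.65 hours.

13.65 hours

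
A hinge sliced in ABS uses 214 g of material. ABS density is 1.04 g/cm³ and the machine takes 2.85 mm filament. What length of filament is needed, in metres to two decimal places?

32.26 m

Extruded volume: 214/1.04 = 205.7692 cm³ (205769.2 mm³).
Cross-section of 2.85 mm filament: π·(2.85/2)² = 6.3794 mm².
L = V/A = 205769.2/6.3794 = 32255.26 mm → 32.26 m.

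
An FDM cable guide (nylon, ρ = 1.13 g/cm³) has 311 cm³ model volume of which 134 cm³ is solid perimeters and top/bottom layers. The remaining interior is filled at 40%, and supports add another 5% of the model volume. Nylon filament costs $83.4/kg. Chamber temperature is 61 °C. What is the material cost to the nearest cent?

$20.77

Volume inside the shell = 311 − 134 = 177 cm³.
Deposited infill = 0.40 × 177, so 70.8 cm³.
Support = 0.05 × 311, so 15.55 cm³.
Total printed volume = 134 + 70.8 + 15.55, so 220.35 cm³.
Mass: 220.35 × 1.13 → 248.9955 g.
At $83.4/kg: 248.9955/1000 × 83.4 = $20.77.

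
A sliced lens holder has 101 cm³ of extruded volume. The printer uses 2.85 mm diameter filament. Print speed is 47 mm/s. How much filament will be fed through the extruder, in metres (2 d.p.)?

15.83 m

Filament cross-section = π × (2.85/2)² = 6.3794 mm².
Length = 101 cm³ / 6.3794 mm² = 101000 / 6.3794 = 15832.21 mm = 15.83 m.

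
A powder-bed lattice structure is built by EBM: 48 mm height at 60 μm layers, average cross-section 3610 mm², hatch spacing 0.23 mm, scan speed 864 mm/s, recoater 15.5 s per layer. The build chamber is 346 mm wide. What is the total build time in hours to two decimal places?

Layer count = ceil(48 / 0.06) = 800.
Hatch length per layer: 3610 / 0.23 → 15695.7 mm.
Beam time per layer = 15695.7 / 864, so 18.1663 s.
Per-layer time = 18.1663 + 15.5 = 33.6663 s.
Total: 800 × 33.6663 s = 26933.04 s → 7.48 hours.

7.48 hours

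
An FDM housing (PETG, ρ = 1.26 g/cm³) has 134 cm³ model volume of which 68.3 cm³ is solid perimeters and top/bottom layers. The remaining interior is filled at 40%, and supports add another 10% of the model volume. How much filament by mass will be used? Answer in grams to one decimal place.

Volume inside the shell = 134 − 68.3 = 65.7 cm³.
Infill deposited: 0.40 × 65.7 → 26.28 cm³.
Support = 0.10 × 134 = 13.4 cm³.
Total extruded: 68.3 + 26.28 + 13.4 → 107.98 cm³.
Mass = 107.98 × 1.26 = 136.0548 g.

136.1 g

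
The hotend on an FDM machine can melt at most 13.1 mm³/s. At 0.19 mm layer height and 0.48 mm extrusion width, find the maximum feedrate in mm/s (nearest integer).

A: 0.19 × 0.48 → 0.0912 mm².
Max speed = 13.1 / 0.0912 = 143.64 ≈ 144 mm/s.

144 mm/s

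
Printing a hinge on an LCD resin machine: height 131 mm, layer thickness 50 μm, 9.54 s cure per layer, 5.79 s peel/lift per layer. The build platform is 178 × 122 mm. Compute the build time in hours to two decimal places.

Layer count = ceil(131 / 0.05) = 2620.
Each layer takes: 9.54 + 5.79 → 15.33 s.
Build time: 2620 × 15.33 s = 40164.6 s, i.e. 11.16 hours.

11.16 hours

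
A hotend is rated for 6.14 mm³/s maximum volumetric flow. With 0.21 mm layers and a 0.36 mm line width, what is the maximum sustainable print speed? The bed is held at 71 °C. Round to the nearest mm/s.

81 mm/s

A = 0.21 × 0.36, so 0.0756 mm².
Max speed = 6.14 / 0.0756 = 81.22 ≈ 81 mm/s.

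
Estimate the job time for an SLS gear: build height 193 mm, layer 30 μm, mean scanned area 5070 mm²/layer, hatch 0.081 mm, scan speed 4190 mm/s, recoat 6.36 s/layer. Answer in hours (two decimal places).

38.07 hours

Layer count = ceil(193 / 0.03) = 6434.
Hatch length per layer = 5070 / 0.081 = 62592.6 mm.
Scan time per layer = 62592.6 / 4190, so 14.9386 s.
Layer cycle = 14.9386 + 6.36, so 21.2986 s.
Total: 6434 × 21.2986 s = 137035.1924 s → 38.07 hours.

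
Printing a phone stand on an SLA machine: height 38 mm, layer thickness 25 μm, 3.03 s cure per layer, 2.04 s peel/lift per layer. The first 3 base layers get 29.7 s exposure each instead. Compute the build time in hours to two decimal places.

Number of layers: 38 / 0.025 → 1520 (rounded up).
Burn-in layers = 3 × (29.7 + 2.04), so 95.22 s.
Normal layers: 1517 × (3.03 + 2.04) → 7691.19 s.
Total = 95.22 + 7691.19 = 7786.41 s = 2.16 hours.

2.16 hours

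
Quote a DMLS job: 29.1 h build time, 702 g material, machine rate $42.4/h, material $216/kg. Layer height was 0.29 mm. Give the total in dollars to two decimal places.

Machine-time cost = 42.4 × 29.1 = $1233.84.
Material cost: 216 × 702/1000 → $151.632.
Total = 1233.84 + 151.632 = 1385.472 ≈ $1385.47.

$1385.47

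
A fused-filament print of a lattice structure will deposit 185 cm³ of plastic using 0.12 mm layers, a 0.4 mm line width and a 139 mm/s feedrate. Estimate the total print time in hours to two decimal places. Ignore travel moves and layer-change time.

7.70 hours

Line area: 0.12 × 0.4 → 0.048 mm².
Total extruded path = 185000/0.048 = 3854166.7 mm.
Extrusion time = 3854166.7 / 139 = 27727.8 s.
In the requested units: 27727.8 s = 7.70 hours.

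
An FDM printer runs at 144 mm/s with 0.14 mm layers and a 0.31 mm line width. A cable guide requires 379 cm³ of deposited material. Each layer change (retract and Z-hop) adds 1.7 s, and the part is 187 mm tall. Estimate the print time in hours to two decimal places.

17.48 hours

Extrusion cross-section: 0.14 × 0.31 → 0.0434 mm².
Total extruded path = 379000/0.0434 = 8732718.9 mm.
Print-move time = 8732718.9 / 144 = 60643.9 s.
Layer count = ceil(187 / 0.14) = 1336.
Z-hop total: 1336 × 1.7 → 2271.2 s.
Total = 60643.9 + 2271.2 = 62915.1 s = 17.48 hours.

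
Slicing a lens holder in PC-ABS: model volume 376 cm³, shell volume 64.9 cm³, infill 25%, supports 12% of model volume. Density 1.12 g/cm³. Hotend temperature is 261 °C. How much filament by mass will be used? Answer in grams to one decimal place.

210.3 g

Infill region = 376 − 64.9 = 311.1 cm³.
Infill volume = 0.25 × 311.1, so 77.775 cm³.
Support: 0.12 × 376 → 45.12 cm³.
Total printed volume = 64.9 + 77.775 + 45.12 = 187.795 cm³.
Mass = 187.795 × 1.12, so 210.3304 g.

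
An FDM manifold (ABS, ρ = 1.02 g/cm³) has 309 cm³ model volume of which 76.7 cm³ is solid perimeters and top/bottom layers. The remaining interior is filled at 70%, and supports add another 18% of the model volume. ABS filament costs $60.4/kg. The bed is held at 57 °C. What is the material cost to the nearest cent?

$18.17

Infill region: 309 − 76.7 → 232.3 cm³.
Deposited infill = 0.70 × 232.3, so 162.61 cm³.
Support = 0.18 × 309 = 55.62 cm³.
Deposited volume: 76.7 + 162.61 + 55.62 → 294.93 cm³.
Mass: 294.93 × 1.02 → 300.8286 g.
Cost = 300.8286 g / 1000 × $60.4/kg = $18.17.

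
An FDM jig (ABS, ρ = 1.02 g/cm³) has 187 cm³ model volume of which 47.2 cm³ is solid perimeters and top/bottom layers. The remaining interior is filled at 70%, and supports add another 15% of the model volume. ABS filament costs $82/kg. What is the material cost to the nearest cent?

$14.48

Volume inside the shell: 187 − 47.2 → 139.8 cm³.
Deposited infill = 0.70 × 139.8 = 97.86 cm³.
Support = 0.15 × 187 = 28.05 cm³.
Total printed volume = 47.2 + 97.86 + 28.05 = 173.11 cm³.
Mass = 173.11 × 1.02 = 176.5722 g.
At $82/kg: 176.5722/1000 × 82 = $14.48.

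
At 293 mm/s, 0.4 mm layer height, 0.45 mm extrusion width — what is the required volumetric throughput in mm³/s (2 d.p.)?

52.74

Extrusion cross-section: 0.4 × 0.45 → 0.18 mm².
Volumetric flow = 293 × 0.18 = 52.74 mm³/s.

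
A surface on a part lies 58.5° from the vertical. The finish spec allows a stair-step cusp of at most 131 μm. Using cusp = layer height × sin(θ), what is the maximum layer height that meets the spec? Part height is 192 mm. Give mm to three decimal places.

sin(58.5°) = 0.8526; t_max = 0.131/0.8526 = 0.154 mm.

0.154 mm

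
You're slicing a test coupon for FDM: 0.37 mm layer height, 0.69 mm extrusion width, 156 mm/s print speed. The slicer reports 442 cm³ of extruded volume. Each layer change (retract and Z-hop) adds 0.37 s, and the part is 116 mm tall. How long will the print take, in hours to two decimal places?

Line area = 0.37 × 0.69, so 0.2553 mm².
Path length: 442000 mm³ / 0.2553 mm² → 1731296.5 mm.
Extrusion time: 1731296.5 / 156 → 11098.1 s.
Layer count = ceil(116 / 0.37) = 314.
Layer-change overhead = 314 × 0.37, so 116.18 s.
Altogether 11098.1 + 116.18 = 11214.28 s, i.e. 3.12 hours.

3.12 hours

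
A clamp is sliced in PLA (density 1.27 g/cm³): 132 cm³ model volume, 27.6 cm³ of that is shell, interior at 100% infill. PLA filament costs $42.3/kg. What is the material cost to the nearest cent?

Volume inside the shell = 132 − 27.6, so 104.4 cm³.
Deposited infill = 1.00 × 104.4 = 104.4 cm³.
Total extruded: 27.6 + 104.4 → 132 cm³.
Mass = 132 × 1.27 = 167.64 g.
Cost = 167.64 g / 1000 × $42.3/kg = $7.09.

$7.09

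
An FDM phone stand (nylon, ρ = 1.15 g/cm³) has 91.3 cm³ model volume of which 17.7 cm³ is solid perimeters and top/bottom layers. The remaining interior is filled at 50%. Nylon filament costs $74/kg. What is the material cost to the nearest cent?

$4.64

Infill region: 91.3 − 17.7 → 73.6 cm³.
Infill volume = 0.50 × 73.6 = 36.8 cm³.
Total printed volume = 17.7 + 36.8 = 54.5 cm³.
Mass: 54.5 × 1.15 → 62.675 g.
Cost = 62.675 g / 1000 × $74/kg = $4.64.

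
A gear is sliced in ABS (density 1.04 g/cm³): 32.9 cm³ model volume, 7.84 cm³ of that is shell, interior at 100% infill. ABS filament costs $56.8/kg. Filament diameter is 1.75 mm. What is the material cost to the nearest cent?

Interior volume: 32.9 − 7.84 → 25.06 cm³.
Deposited infill = 1.00 × 25.06, so 25.06 cm³.
Deposited volume = 7.84 + 25.06 = 32.9 cm³.
Mass: 32.9 × 1.04 → 34.216 g.
At $56.8/kg: 34.216/1000 × 56.8 = $1.94.

$1.94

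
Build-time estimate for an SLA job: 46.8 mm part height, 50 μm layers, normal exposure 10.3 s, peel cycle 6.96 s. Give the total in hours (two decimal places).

Layer count = ceil(46.8 / 0.05) = 936.
Per-layer time = 10.3 + 6.96, so 17.26 s.
Total = 936 × 17.26 = 16155.36 s = 4.49 hours.

4.49 hours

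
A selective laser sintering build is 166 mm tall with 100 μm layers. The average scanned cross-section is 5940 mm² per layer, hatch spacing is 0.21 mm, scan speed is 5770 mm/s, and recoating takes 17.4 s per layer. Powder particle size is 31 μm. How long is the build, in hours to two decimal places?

Layer count = ceil(166 / 0.1) = 1660.
Hatch length per layer = 5940 / 0.21, so 28285.7 mm.
Per-layer scan time = 28285.7 / 5770 = 4.9022 s.
Time per layer = 4.9022 + 17.4, so 22.3022 s.
Build time = 1660 × 22.3022 = 37021.652 s = 10.28 hours.

10.28 hours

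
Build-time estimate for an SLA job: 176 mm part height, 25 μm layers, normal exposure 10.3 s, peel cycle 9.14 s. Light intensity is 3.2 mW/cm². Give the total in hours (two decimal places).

Layers = ⌈176/0.025⌉ = 7040.
Each layer takes: 10.3 + 9.14 → 19.44 s.
Total = 7040 × 19.44 = 136857.6 s = 38.02 hours.

38.02 hours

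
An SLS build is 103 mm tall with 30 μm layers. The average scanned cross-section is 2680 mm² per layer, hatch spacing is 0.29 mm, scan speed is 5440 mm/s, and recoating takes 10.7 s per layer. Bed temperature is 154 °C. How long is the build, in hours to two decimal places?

11.83 hours

Layer count = ceil(103 / 0.03) = 3434.
Per-layer scan distance = 2680 / 0.29 = 9241.4 mm.
Laser time per layer = 9241.4 / 5440, so 1.6988 s.
Layer cycle = 1.6988 + 10.7, so 12.3988 s.
3434 layers × 12.3988 s/layer = 42577.4792 s, i.e. 11.83 hours.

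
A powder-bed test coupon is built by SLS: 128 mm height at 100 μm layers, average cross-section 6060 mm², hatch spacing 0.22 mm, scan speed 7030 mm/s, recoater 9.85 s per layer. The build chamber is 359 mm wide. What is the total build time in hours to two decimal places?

Layers = ⌈128/0.1⌉ = 1280.
Scan path per layer = 6060 / 0.22 = 27545.5 mm.
Laser time per layer = 27545.5 / 7030 = 3.9183 s.
Time per layer = 3.9183 + 9.85 = 13.7683 s.
Build time = 1280 × 13.7683 = 17623.424 s = 4.90 hours.

4.90 hours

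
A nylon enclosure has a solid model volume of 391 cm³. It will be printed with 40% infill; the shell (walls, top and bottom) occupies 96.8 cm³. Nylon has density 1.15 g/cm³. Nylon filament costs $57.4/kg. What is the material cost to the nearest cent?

$14.16

Volume inside the shell = 391 − 96.8 = 294.2 cm³.
Infill deposited: 0.40 × 294.2 → 117.68 cm³.
Total printed volume = 96.8 + 117.68, so 214.48 cm³.
Mass = 214.48 × 1.15, so 246.652 g.
At $57.4/kg: 246.652/1000 × 57.4 = $14.16.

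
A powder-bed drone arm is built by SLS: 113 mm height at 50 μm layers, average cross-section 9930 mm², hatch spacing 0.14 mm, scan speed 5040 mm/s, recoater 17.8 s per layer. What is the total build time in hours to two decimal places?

Layers = ⌈113/0.05⌉ = 2260.
Per-layer scan distance: 9930 / 0.14 → 70928.6 mm.
Scan time per layer: 70928.6 / 5040 → 14.0731 s.
Time per layer: 14.0731 + 17.8 → 31.8731 s.
Total: 2260 × 31.8731 s = 72033.206 s → 20.01 hours.

20.01 hours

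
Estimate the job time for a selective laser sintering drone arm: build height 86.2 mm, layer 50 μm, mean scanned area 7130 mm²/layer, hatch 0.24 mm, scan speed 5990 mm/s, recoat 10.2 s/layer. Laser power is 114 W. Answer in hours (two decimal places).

Layers = ⌈86.2/0.05⌉ = 1724.
Scan path per layer = 7130 / 0.24, so 29708.3 mm.
Per-layer scan time = 29708.3 / 5990 = 4.9596 s.
Time per layer = 4.9596 + 10.2, so 15.1596 s.
1724 layers × 15.1596 s/layer = 26135.1504 s, i.e. 7.26 hours.

7.26 hours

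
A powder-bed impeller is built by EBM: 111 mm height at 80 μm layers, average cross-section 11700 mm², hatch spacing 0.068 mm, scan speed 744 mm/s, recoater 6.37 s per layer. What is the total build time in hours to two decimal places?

91.62 hours

Layer count = ceil(111 / 0.08) = 1388.
Scan path per layer = 11700 / 0.068, so 172058.8 mm.
Beam time per layer = 172058.8 / 744 = 231.2618 s.
Per-layer time = 231.2618 + 6.37, so 237.6318 s.
1388 layers × 237.6318 s/layer = 329832.9384 s, i.e. 91.62 hours.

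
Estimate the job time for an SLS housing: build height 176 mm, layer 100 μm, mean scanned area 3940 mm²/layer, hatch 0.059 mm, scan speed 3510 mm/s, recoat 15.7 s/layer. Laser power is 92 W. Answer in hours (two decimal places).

Layer count = ceil(176 / 0.1) = 1760.
Scan path per layer = 3940 / 0.059 = 66779.7 mm.
Per-layer scan time = 66779.7 / 3510 = 19.0256 s.
Time per layer = 19.0256 + 15.7, so 34.7256 s.
1760 layers × 34.7256 s/layer = 61117.056 s, i.e. 16.98 hours.

16.98 hours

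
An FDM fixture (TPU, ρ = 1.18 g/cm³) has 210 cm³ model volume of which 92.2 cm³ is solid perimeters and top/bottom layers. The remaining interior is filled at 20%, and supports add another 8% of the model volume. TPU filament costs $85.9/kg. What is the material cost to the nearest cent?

Interior volume = 210 − 92.2, so 117.8 cm³.
Deposited infill = 0.20 × 117.8, so 23.56 cm³.
Support: 0.08 × 210 → 16.8 cm³.
Total printed volume: 92.2 + 23.56 + 16.8 → 132.56 cm³.
Mass = 132.56 × 1.18 = 156.4208 g.
At $85.9/kg: 156.4208/1000 × 85.9 = $13.44.

$13.44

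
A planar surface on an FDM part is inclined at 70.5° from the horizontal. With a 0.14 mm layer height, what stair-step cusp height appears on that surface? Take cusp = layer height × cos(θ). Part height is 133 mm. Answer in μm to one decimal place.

46.7 μm

Cusp = layer height × cos(70.5°) = 0.14 × 0.3338 = 0.046732 mm = 46.7 μm.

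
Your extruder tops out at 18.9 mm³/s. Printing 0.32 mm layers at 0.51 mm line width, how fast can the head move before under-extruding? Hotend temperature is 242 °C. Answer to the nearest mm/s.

116 mm/s

Bead cross-section = 0.32 × 0.51, so 0.1632 mm².
Max speed = 18.9 / 0.1632 = 115.81 ≈ 116 mm/s.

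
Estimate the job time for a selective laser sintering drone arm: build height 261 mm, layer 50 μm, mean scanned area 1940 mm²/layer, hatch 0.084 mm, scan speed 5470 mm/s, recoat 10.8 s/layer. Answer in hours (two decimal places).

Number of layers: 261 / 0.05 → 5220 (rounded up).
Scan path per layer = 1940 / 0.084 = 23095.2 mm.
Per-layer scan time = 23095.2 / 5470 = 4.2222 s.
Layer cycle = 4.2222 + 10.8, so 15.0222 s.
5220 layers × 15.0222 s/layer = 78415.884 s, i.e. 21.78 hours.

21.78 hours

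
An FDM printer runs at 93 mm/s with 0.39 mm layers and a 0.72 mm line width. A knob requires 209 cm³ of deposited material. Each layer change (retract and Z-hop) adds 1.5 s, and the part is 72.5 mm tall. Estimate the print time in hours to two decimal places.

2.30 hours

Bead cross-section = 0.39 × 0.72 = 0.2808 mm².
Total extruded path = 209000/0.2808 = 744302 mm.
Print-move time: 744302 / 93 → 8003.2 s.
Layer count = ceil(72.5 / 0.39) = 186.
Non-print overhead = 186 × 1.5 = 279 s.
Altogether 8003.2 + 279 = 8282.2 s, i.e. 2.30 hours.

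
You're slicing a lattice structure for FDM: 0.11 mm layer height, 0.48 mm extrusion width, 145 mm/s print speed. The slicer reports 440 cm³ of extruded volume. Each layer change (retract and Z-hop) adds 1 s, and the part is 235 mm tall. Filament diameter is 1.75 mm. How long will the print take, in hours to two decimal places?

Line area: 0.11 × 0.48 → 0.0528 mm².
Total extruded path = 440000/0.0528 = 8333333.3 mm.
Print-move time: 8333333.3 / 145 → 57471.3 s.
Layer count = ceil(235 / 0.11) = 2137.
Z-hop total: 2137 × 1 → 2137 s.
Total = 57471.3 + 2137 = 59608.3 s = 16.56 hours.

16.56 hours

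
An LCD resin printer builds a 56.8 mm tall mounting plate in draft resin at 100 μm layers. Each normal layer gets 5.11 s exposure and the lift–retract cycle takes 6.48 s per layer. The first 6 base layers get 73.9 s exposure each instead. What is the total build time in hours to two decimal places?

Layer count = ceil(56.8 / 0.1) = 568.
Base layers: 6 × (73.9 + 6.48) → 482.28 s.
Regular layers: 562 × (5.11 + 6.48) → 6513.58 s.
Sum: 482.28 + 6513.58 = 6995.86 s → 1.94 hours.

1.94 hours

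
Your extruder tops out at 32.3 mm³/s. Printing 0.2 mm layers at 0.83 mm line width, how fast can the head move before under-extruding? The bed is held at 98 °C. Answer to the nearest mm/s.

Bead cross-section = 0.2 × 0.83, so 0.166 mm².
v_max = Q/A = 32.3/0.166 = 194.58 mm/s → 195 mm/s.

195 mm/s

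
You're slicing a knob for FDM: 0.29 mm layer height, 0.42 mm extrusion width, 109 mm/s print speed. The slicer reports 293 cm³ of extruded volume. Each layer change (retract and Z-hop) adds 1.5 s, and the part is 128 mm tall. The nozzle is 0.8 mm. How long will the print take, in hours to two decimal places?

6.31 hours

Bead cross-section = 0.29 × 0.42, so 0.1218 mm².
Total extruded path = 293000/0.1218 = 2405582.9 mm.
Print-move time = 2405582.9 / 109 = 22069.6 s.
Number of layers: 128 / 0.29 → 442 (rounded up).
Layer-change overhead: 442 × 1.5 → 663 s.
Total = 22069.6 + 663 = 22732.6 s = 6.31 hours.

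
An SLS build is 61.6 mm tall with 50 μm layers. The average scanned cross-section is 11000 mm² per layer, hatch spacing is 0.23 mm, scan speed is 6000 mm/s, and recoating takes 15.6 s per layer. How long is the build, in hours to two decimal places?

Layer count = ceil(61.6 / 0.05) = 1232.
Scan path per layer = 11000 / 0.23, so 47826.1 mm.
Scan time per layer = 47826.1 / 6000, so 7.971 s.
Time per layer = 7.971 + 15.6, so 23.571 s.
Build time = 1232 × 23.571 = 29039.472 s = 8.07 hours.

8.07 hours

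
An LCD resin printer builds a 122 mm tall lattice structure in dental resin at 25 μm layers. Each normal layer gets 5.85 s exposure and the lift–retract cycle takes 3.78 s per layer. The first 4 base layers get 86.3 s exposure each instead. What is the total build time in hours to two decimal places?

Layer count = ceil(122 / 0.025) = 4880.
Base layers = 4 × (86.3 + 3.78), so 360.32 s.
Regular layers: 4876 × (5.85 + 3.78) → 46955.88 s.
Sum: 360.32 + 46955.88 = 47316.2 s → 13.14 hours.

13.14 hours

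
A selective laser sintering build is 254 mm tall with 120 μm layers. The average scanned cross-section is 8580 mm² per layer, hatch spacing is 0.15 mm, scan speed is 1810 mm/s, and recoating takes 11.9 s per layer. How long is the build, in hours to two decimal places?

Layers = ⌈254/0.12⌉ = 2117.
Hatch length per layer: 8580 / 0.15 → 57200 mm.
Laser time per layer: 57200 / 1810 → 31.6022 s.
Time per layer: 31.6022 + 11.9 → 43.5022 s.
Build time = 2117 × 43.5022 = 92094.1574 s = 25.58 hours.

25.58 hours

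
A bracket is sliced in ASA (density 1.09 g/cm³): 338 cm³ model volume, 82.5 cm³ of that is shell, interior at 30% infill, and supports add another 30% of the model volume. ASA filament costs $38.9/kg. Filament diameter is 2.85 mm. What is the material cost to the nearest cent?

Volume inside the shell = 338 − 82.5, so 255.5 cm³.
Infill deposited = 0.30 × 255.5 = 76.65 cm³.
Support = 0.30 × 338, so 101.4 cm³.
Deposited volume = 82.5 + 76.65 + 101.4, so 260.55 cm³.
Mass: 260.55 × 1.09 → 283.9995 g.
At $38.9/kg: 283.9995/1000 × 38.9 = $11.05.

$11.05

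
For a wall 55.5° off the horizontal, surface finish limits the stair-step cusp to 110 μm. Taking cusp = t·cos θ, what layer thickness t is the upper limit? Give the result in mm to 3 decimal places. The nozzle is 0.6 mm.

0.194 mm

t = h_c / cos θ = 0.11 / 0.5664 = 0.194 mm.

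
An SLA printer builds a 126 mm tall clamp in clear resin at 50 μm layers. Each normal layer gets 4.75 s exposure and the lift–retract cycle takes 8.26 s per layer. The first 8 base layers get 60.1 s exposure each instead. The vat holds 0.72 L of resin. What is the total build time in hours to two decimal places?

Layers = ⌈126/0.05⌉ = 2520.
Burn-in layers = 8 × (60.1 + 8.26), so 546.88 s.
Remaining layers: 2512 × (4.75 + 8.26) → 32681.12 s.
Total = 546.88 + 32681.12 = 33228 s = 9.23 hours.

9.23 hours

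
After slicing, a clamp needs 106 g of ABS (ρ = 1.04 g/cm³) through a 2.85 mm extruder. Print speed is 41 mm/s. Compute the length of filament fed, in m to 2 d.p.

15.98 m

Volume = 106 g / 1.04 g·cm⁻³ = 101.9231 cm³ = 101923.1 mm³.
Cross-section of 2.85 mm filament: π·(2.85/2)² = 6.3794 mm².
L = V/A = 101923.1/6.3794 = 15976.91 mm → 15.98 m.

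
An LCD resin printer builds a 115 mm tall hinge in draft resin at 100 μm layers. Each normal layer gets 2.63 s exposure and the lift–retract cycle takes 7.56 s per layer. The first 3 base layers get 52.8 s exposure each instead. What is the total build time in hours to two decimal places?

3.30 hours

Layers = ⌈115/0.1⌉ = 1150.
Burn-in layers = 3 × (52.8 + 7.56), so 181.08 s.
Regular layers = 1147 × (2.63 + 7.56) = 11687.93 s.
Total = 181.08 + 11687.93 = 11869.01 s = 3.30 hours.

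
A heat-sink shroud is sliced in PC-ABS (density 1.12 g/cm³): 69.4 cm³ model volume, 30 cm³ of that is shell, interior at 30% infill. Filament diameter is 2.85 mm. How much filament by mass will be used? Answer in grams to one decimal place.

Volume inside the shell: 69.4 − 30 → 39.4 cm³.
Deposited infill = 0.30 × 39.4, so 11.82 cm³.
Deposited volume = 30 + 11.82 = 41.82 cm³.
Mass = 41.82 × 1.12 = 46.8384 g.

46.8 g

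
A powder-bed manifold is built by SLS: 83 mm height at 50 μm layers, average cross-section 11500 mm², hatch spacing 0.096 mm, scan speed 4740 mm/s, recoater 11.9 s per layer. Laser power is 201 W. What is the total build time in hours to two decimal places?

Layer count = ceil(83 / 0.05) = 1660.
Per-layer scan distance = 11500 / 0.096, so 119791.7 mm.
Per-layer scan time = 119791.7 / 4740, so 25.2725 s.
Layer cycle = 25.2725 + 11.9, so 37.1725 s.
Total: 1660 × 37.1725 s = 61706.35 s → 17.14 hours.

17.14 hours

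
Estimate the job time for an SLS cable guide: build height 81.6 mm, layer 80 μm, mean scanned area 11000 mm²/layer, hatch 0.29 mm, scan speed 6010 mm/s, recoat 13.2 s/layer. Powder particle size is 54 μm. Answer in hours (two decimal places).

Number of layers: 81.6 / 0.08 → 1020 (rounded up).
Hatch length per layer = 11000 / 0.29, so 37931 mm.
Laser time per layer: 37931 / 6010 → 6.3113 s.
Time per layer = 6.3113 + 13.2, so 19.5113 s.
Build time = 1020 × 19.5113 = 19901.526 s = 5.53 hours.

5.53 hours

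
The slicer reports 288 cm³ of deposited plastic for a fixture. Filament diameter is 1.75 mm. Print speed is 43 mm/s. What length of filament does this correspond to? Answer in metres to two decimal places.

119.74 m

Filament cross-section = π × (1.75/2)² = 2.4053 mm².
L = 288000 mm³ / 2.4053 mm² = 119735.58 mm, i.e. 119.74 m.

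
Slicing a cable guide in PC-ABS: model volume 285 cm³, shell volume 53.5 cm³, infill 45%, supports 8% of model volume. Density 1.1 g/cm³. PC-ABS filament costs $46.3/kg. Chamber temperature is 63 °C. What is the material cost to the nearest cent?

$9.19

Interior volume = 285 − 53.5, so 231.5 cm³.
Deposited infill = 0.45 × 231.5 = 104.175 cm³.
Support = 0.08 × 285, so 22.8 cm³.
Total extruded: 53.5 + 104.175 + 22.8 → 180.475 cm³.
Mass = 180.475 × 1.1, so 198.5225 g.
At $46.3/kg: 198.5225/1000 × 46.3 = $9.19.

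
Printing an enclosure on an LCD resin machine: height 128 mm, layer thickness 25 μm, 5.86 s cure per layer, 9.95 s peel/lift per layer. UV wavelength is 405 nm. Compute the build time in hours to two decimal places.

Layer count = ceil(128 / 0.025) = 5120.
Per-layer time = 5.86 + 9.95, so 15.81 s.
Build time: 5120 × 15.81 s = 80947.2 s, i.e. 22.49 hours.

22.49 hours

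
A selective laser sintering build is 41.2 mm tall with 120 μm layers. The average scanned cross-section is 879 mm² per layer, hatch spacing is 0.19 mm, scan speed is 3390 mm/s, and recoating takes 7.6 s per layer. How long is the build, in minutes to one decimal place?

Number of layers: 41.2 / 0.12 → 344 (rounded up).
Hatch length per layer = 879 / 0.19, so 4626.3 mm.
Per-layer scan time: 4626.3 / 3390 → 1.3647 s.
Per-layer time = 1.3647 + 7.6, so 8.9647 s.
344 layers × 8.9647 s/layer = 3083.8568 s, i.e. 51.4 minutes.

51.4 minutes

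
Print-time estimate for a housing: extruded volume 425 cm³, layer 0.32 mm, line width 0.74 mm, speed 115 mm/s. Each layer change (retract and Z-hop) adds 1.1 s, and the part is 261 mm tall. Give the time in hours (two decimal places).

Extrusion cross-section: 0.32 × 0.74 → 0.2368 mm².
Total extruded path = 425000/0.2368 = 1794763.5 mm.
Extrusion time: 1794763.5 / 115 → 15606.6 s.
Layers = ⌈261/0.32⌉ = 816.
Z-hop total = 816 × 1.1, so 897.6 s.
Altogether 15606.6 + 897.6 = 16504.2 s, i.e. 4.58 hours.

4.58 hours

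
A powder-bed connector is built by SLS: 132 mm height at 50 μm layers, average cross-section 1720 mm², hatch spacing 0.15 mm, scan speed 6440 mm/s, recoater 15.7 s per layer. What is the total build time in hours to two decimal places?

12.82 hours

Number of layers: 132 / 0.05 → 2640 (rounded up).
Hatch length per layer = 1720 / 0.15, so 11466.7 mm.
Scan time per layer = 11466.7 / 6440, so 1.7805 s.
Layer cycle = 1.7805 + 15.7 = 17.4805 s.
Build time = 2640 × 17.4805 = 46148.52 s = 12.82 hours.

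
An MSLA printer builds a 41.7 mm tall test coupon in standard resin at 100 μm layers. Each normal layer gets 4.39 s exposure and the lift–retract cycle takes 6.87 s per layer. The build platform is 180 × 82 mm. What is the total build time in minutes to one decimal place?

Number of layers: 41.7 / 0.1 → 417 (rounded up).
Per-layer time = 4.39 + 6.87, so 11.26 s.
Total = 417 × 11.26 = 4695.42 s = 78.3 minutes.

78.3 minutes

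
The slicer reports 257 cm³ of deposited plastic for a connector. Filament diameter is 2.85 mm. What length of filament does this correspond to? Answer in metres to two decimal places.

A = π r² = π × 1.425² = 6.3794 mm².
L = 257000 mm³ / 6.3794 mm² = 40285.92 mm, i.e. 40.29 m.

40.29 m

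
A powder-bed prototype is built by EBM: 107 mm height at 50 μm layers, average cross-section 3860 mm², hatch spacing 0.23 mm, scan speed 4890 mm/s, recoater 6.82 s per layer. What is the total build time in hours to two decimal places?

Layers = ⌈107/0.05⌉ = 2140.
Per-layer scan distance: 3860 / 0.23 → 16782.6 mm.
Scan time per layer = 16782.6 / 4890, so 3.432 s.
Per-layer time = 3.432 + 6.82, so 10.252 s.
2140 layers × 10.252 s/layer = 21939.28 s, i.e. 6.09 hours.

6.09 hours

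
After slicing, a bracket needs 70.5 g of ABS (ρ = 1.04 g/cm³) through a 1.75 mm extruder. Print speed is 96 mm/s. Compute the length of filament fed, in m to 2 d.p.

28.18 m

Extruded volume: 70.5/1.04 = 67.7885 cm³ (67788.5 mm³).
Filament cross-section = π × (1.75/2)² = 2.4053 mm².
Length = 67788.5 / 2.4053 = 28182.97 mm = 28.18 m.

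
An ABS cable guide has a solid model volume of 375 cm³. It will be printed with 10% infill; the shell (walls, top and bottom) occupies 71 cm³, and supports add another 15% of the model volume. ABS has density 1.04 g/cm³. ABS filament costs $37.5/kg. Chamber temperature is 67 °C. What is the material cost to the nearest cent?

$6.15

Volume inside the shell = 375 − 71 = 304 cm³.
Infill deposited = 0.10 × 304 = 30.4 cm³.
Support = 0.15 × 375 = 56.25 cm³.
Total printed volume = 71 + 30.4 + 56.25, so 157.65 cm³.
Mass: 157.65 × 1.04 → 163.956 g.
At $37.5/kg: 163.956/1000 × 37.5 = $6.15.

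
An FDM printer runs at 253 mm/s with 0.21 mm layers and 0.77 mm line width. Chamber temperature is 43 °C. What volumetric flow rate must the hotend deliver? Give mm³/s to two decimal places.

Extrusion cross-section = 0.21 × 0.77, so 0.1617 mm².
Volumetric flow = 253 × 0.1617 = 40.91 mm³/s.

40.91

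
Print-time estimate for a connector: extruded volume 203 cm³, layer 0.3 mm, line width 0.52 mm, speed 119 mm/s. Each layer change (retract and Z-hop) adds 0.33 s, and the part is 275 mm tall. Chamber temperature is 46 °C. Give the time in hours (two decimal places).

3.12 hours

Line area: 0.3 × 0.52 → 0.156 mm².
Total extruded path = 203000/0.156 = 1301282.1 mm.
Time extruding: 1301282.1 / 119 → 10935.1 s.
Layer count = ceil(275 / 0.3) = 917.
Z-hop total = 917 × 0.33 = 302.61 s.
Altogether 10935.1 + 302.61 = 11237.71 s, i.e. 3.12 hours.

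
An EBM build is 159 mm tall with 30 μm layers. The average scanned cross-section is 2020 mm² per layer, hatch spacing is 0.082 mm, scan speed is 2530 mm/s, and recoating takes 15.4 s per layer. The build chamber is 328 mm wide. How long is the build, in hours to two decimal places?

Layers = ⌈159/0.03⌉ = 5300.
Per-layer scan distance = 2020 / 0.082 = 24634.1 mm.
Scan time per layer = 24634.1 / 2530 = 9.7368 s.
Time per layer = 9.7368 + 15.4 = 25.1368 s.
Total: 5300 × 25.1368 s = 133225.04 s → 37.01 hours.

37.01 hours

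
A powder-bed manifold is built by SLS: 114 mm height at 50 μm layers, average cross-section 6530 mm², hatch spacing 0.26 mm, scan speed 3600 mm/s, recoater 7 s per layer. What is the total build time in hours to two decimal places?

Number of layers: 114 / 0.05 → 2280 (rounded up).
Per-layer scan distance = 6530 / 0.26 = 25115.4 mm.
Scan time per layer: 25115.4 / 3600 → 6.9765 s.
Layer cycle = 6.9765 + 7 = 13.9765 s.
Build time = 2280 × 13.9765 = 31866.42 s = 8.85 hours.

8.85 hours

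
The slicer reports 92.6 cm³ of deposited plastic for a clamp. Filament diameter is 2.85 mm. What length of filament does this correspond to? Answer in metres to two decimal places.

14.52 m

A = π r² = π × 1.425² = 6.3794 mm².
L = 92600 mm³ / 6.3794 mm² = 14515.47 mm, i.e. 14.52 m.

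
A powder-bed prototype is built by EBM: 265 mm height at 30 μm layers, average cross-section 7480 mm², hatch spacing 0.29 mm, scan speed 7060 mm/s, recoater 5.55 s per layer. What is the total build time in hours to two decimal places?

22.58 hours

Layer count = ceil(265 / 0.03) = 8834.
Scan path per layer: 7480 / 0.29 → 25793.1 mm.
Beam time per layer = 25793.1 / 7060, so 3.6534 s.
Layer cycle: 3.6534 + 5.55 → 9.2034 s.
Build time = 8834 × 9.2034 = 81302.8356 s = 22.58 hours.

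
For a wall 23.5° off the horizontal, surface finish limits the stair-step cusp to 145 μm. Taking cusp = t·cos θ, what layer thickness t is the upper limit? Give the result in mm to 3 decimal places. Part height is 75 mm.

Layer height = cusp / cos(23.5°) = 0.145 / 0.9171 = 0.158 mm.

0.158 mm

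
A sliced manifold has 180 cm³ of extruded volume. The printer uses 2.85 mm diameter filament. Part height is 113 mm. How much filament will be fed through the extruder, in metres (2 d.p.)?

28.22 m

Cross-section of 2.85 mm filament: π·(2.85/2)² = 6.3794 mm².
L = 180000 mm³ / 6.3794 mm² = 28215.82 mm, i.e. 28.22 m.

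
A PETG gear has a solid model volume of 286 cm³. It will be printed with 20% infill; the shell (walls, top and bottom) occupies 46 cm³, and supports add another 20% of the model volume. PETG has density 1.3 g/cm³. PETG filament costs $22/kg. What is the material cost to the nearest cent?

Infill region = 286 − 46, so 240 cm³.
Deposited infill = 0.20 × 240, so 48 cm³.
Support = 0.20 × 286 = 57.2 cm³.
Total printed volume: 46 + 48 + 57.2 → 151.2 cm³.
Mass = 151.2 × 1.3, so 196.56 g.
At $22/kg: 196.56/1000 × 22 = $4.32.

$4.32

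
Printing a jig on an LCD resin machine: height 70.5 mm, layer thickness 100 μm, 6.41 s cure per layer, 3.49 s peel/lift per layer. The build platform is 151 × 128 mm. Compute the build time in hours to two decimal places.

Layers = ⌈70.5/0.1⌉ = 705.
Cycle time = 6.41 + 3.49, so 9.9 s.
Total = 705 × 9.9 = 6979.5 s = 1.94 hours.

1.94 hours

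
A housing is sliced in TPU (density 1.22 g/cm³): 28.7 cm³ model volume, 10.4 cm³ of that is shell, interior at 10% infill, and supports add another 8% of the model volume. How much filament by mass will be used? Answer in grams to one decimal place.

17.7 g

Volume inside the shell = 28.7 − 10.4, so 18.3 cm³.
Infill deposited = 0.10 × 18.3, so 1.83 cm³.
Support: 0.08 × 28.7 → 2.296 cm³.
Total extruded: 10.4 + 1.83 + 2.296 → 14.526 cm³.
Mass: 14.526 × 1.22 → 17.72172 g.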